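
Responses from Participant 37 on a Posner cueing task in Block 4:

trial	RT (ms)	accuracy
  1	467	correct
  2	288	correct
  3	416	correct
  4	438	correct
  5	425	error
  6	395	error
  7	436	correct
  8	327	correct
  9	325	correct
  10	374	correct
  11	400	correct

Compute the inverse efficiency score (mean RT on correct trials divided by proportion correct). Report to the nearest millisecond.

471 ms

Correct trials (n=9): 467, 288, 416, 438, 436, 327, 325, 374, 400
Mean correct RT = 3471/9 = 385.6667 ms
Proportion correct = 9/11
IES = 385.6667 / (9/11) = 471.370 ms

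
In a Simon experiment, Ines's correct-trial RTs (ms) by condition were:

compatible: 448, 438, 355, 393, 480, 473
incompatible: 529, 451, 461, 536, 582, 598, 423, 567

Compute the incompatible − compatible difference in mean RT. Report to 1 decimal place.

87.2 ms

M(compatible) = 2587/6 = 431.167
M(incompatible) = 4147/8 = 518.375
Difference = 518.375 − 431.167 = 87.208 ms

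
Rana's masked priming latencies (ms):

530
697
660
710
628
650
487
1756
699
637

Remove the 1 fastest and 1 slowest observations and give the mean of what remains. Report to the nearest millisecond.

Sorted: 487, 530, 628, 637, 650, 660, 697, 699, 710, 1756
Drop lowest 1 (487) and highest 1 (1756)
Remaining (n=8): Σ = 5211, mean = 5211/8 = 651.375

651 ms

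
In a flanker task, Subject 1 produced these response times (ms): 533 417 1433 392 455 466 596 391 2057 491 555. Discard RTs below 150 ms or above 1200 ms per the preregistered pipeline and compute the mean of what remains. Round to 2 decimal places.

Excluded: 1433, 2057
Retained (n=9): Σ = 4296
Mean = 4296/9 = 477.3333

477.33 ms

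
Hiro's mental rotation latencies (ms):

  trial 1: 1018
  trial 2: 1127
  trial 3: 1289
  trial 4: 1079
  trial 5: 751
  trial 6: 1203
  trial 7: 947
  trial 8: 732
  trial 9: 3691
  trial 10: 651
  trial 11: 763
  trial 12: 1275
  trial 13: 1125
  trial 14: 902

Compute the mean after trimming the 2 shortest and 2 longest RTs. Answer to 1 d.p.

1019.0 ms

Sorted: 651, 732, 751, 763, 902, 947, 1018, 1079, 1125, 1127, 1203, 1275, 1289, 3691
Drop lowest 2 (651, 732) and highest 2 (1289, 3691)
Remaining (n=10): Σ = 10190, mean = 10190/10 = 1019.000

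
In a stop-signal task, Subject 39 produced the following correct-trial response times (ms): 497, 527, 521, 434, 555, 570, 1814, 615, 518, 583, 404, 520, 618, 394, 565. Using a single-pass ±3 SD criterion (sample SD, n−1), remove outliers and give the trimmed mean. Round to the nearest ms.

523 ms

n = 15, ΣRT = 9135, M = 609.000
Σ(x−M)² = 1621280.00; s = √(1621280.00/14) = 340.302
Cutoffs: 609.000 ± 3·340.302 → [-411.9, 1629.9]
Outside: 1814 → excluded.
Retained (n=14): Σ = 7321, mean = 7321/14 = 522.929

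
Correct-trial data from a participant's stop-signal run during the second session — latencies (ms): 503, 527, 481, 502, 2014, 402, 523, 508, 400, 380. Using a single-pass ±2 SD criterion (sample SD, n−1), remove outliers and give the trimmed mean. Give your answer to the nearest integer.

470 ms

n = 10, ΣRT = 6240, M = 624.000
Σ(x−M)² = 2174136.00; s = √(2174136.00/9) = 491.498
Cutoffs: 624.000 ± 2·491.498 → [-359.0, 1607.0]
Outside: 2014 → excluded.
Retained (n=9): Σ = 4226, mean = 4226/9 = 469.556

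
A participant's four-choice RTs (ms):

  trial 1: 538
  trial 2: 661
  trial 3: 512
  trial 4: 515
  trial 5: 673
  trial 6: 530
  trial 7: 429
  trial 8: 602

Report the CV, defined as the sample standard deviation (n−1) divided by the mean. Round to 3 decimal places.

0.148

n = 8, Σ = 4460, M = 557.5000
Σ(x−M)² = 47558.000; s = √(47558.000/7) = 82.4257
CV = 82.4257 / 557.5000 = 0.14785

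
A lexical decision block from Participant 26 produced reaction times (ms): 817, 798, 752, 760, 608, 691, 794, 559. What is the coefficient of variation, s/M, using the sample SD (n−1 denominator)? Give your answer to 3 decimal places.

0.131

n = 8, Σ = 5779, M = 722.3750
Σ(x−M)² = 62853.875; s = √(62853.875/7) = 94.7582
CV = 94.7582 / 722.3750 = 0.13118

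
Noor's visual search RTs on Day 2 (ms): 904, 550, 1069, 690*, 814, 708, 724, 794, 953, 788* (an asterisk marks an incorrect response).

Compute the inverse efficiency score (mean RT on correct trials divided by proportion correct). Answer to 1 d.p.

Correct trials (n=8): 904, 550, 1069, 814, 708, 724, 794, 953
Mean correct RT = 6516/8 = 814.5000 ms
Proportion correct = 8/10
IES = 814.5000 / (8/10) = 1018.125 ms

1018.1 ms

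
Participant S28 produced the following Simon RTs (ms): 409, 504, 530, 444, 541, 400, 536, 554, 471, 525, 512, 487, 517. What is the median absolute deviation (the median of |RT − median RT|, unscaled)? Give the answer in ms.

25 ms

Sorted: 400, 409, 444, 471, 487, 504, 512, 517, 525, 530, 536, 541, 554 → median = 512
|x − 512|: 103, 8, 18, 68, 29, 112, 24, 42, 41, 13, 0, 25, 5
Sorted deviations: 0, 5, 8, 13, 18, 24, 25, 29, 41, 42, 68, 103, 112 → MAD = 25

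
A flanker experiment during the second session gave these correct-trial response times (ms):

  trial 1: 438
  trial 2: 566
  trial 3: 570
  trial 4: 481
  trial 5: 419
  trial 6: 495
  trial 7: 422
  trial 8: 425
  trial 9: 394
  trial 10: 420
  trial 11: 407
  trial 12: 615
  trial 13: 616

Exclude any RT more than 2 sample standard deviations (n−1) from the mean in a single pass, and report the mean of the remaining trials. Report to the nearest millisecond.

482 ms

n = 13, ΣRT = 6268, M = 482.154
Σ(x−M)² = 80581.69; s = √(80581.69/12) = 81.946
Cutoffs: 482.154 ± 2·81.946 → [318.3, 646.0]
No RTs fall outside the cutoffs; all 13 retained. Mean = 6268/13 = 482.154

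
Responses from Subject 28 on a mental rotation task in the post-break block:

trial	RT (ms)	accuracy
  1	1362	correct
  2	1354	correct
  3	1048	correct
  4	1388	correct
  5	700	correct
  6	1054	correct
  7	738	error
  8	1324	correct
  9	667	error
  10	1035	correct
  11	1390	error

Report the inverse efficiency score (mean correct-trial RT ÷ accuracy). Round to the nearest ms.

Correct trials (n=8): 1362, 1354, 1048, 1388, 700, 1054, 1324, 1035
Mean correct RT = 9265/8 = 1158.1250 ms
Proportion correct = 8/11
IES = 1158.1250 / (8/11) = 1592.422 ms

1592 ms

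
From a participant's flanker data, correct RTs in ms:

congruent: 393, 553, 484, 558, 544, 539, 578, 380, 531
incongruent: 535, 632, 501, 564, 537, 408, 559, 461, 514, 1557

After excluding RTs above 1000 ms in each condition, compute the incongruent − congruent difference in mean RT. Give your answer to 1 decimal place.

incongruent: exclude 1557
M(congruent) = 4560/9 = 506.667
M(incongruent) = 4711/9 = 523.444
Difference = 523.444 − 506.667 = 16.778 ms

16.8 ms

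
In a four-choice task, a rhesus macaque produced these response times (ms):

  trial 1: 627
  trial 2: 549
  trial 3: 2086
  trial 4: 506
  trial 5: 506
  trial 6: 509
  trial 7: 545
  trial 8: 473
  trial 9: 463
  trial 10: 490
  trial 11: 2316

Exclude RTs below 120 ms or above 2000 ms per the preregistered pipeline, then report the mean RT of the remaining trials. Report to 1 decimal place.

Excluded: 2086, 2316
Retained (n=9): Σ = 4668
Mean = 4668/9 = 518.6667

518.7 ms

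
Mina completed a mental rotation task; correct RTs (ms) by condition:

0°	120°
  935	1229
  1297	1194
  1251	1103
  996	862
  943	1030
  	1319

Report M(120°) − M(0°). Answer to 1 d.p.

38.4 ms

M(0°) = 5422/5 = 1084.400
M(120°) = 6737/6 = 1122.833
Difference = 1122.833 − 1084.400 = 38.433 ms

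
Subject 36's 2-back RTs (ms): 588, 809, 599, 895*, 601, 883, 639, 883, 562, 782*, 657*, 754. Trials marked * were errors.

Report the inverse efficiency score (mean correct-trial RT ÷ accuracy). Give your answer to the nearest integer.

936 ms

Correct trials (n=9): 588, 809, 599, 601, 883, 639, 883, 562, 754
Mean correct RT = 6318/9 = 702.0000 ms
Proportion correct = 9/12
IES = 702.0000 / (9/12) = 936.000 ms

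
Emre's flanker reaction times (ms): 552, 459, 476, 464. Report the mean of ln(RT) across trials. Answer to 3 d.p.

ln(RT): 6.3135, 6.1291, 6.1654, 6.1399
Σ ln(RT) = 24.7479
Mean = 24.7479/4 = 6.18698

6.187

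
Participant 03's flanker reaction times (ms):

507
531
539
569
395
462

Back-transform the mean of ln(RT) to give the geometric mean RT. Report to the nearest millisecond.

ln(RT): 6.2285, 6.2748, 6.2897, 6.3439, 5.9789, 6.1356
Mean ln(RT) = 37.2513/6 = 6.20855
Geometric mean = exp(6.20855) = 496.98 ms

497 ms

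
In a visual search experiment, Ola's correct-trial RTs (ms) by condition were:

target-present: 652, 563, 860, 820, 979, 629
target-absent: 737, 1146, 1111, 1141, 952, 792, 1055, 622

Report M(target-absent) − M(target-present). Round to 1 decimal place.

M(target-present) = 4503/6 = 750.500
M(target-absent) = 7556/8 = 944.500
Difference = 944.500 − 750.500 = 194.000 ms

194.0 ms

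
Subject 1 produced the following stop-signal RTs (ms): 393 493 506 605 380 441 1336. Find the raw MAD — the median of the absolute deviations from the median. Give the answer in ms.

Sorted: 380, 393, 441, 493, 506, 605, 1336 → median = 493
|x − 493|: 100, 0, 13, 112, 113, 52, 843
Sorted deviations: 0, 13, 52, 100, 112, 113, 843 → MAD = 100

100 ms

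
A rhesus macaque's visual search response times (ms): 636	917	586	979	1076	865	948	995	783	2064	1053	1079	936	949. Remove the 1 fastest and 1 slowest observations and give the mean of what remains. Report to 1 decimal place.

934.7 ms

Sorted: 586, 636, 783, 865, 917, 936, 948, 949, 979, 995, 1053, 1076, 1079, 2064
Drop lowest 1 (586) and highest 1 (2064)
Remaining (n=12): Σ = 11216, mean = 11216/12 = 934.667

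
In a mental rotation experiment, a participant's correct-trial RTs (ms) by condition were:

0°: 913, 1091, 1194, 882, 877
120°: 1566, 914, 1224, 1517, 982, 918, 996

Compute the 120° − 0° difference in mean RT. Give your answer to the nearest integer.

M(0°) = 4957/5 = 991.400
M(120°) = 8117/7 = 1159.571
Difference = 1159.571 − 991.400 = 168.171 ms

168 ms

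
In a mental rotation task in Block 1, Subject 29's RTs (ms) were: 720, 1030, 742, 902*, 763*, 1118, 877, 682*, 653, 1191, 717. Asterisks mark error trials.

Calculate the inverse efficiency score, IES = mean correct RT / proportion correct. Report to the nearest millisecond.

1211 ms

Correct trials (n=8): 720, 1030, 742, 1118, 877, 653, 1191, 717
Mean correct RT = 7048/8 = 881.0000 ms
Proportion correct = 8/11
IES = 881.0000 / (8/11) = 1211.375 ms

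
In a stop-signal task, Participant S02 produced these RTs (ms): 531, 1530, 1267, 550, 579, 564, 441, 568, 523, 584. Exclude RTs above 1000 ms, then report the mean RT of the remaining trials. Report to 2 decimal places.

542.50 ms

Excluded: 1267, 1530
Retained (n=8): Σ = 4340
Mean = 4340/8 = 542.5000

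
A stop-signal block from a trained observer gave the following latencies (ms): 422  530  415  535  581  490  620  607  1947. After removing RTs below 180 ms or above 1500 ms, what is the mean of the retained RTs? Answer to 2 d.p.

Excluded: 1947
Retained (n=8): Σ = 4200
Mean = 4200/8 = 525.0000

525.00 ms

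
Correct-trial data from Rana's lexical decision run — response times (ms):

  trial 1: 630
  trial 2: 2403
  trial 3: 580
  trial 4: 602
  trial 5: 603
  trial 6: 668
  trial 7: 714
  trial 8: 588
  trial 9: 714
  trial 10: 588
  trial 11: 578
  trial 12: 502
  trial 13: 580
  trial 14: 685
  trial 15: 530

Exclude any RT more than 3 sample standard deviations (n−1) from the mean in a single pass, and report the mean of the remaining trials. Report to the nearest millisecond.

612 ms

n = 15, ΣRT = 10965, M = 731.000
Σ(x−M)² = 3048224.00; s = √(3048224.00/14) = 466.616
Cutoffs: 731.000 ± 3·466.616 → [-668.8, 2130.8]
Outside: 2403 → excluded.
Retained (n=14): Σ = 8562, mean = 8562/14 = 611.571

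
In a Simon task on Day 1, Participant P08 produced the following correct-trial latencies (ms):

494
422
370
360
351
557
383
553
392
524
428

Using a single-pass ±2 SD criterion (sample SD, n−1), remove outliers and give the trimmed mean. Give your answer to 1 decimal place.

439.5 ms

n = 11, ΣRT = 4834, M = 439.455
Σ(x−M)² = 61668.73; s = √(61668.73/10) = 78.529
Cutoffs: 439.455 ± 2·78.529 → [282.4, 596.5]
No RTs fall outside the cutoffs; all 11 retained. Mean = 4834/11 = 439.455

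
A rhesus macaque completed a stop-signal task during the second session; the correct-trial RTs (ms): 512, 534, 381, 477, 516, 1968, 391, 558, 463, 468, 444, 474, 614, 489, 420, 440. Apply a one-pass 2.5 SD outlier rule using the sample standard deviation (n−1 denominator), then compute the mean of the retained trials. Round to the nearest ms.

479 ms

n = 16, ΣRT = 9149, M = 571.812
Σ(x−M)² = 2133324.44; s = √(2133324.44/15) = 377.123
Cutoffs: 571.812 ± 2.5·377.123 → [-371.0, 1514.6]
Outside: 1968 → excluded.
Retained (n=15): Σ = 7181, mean = 7181/15 = 478.733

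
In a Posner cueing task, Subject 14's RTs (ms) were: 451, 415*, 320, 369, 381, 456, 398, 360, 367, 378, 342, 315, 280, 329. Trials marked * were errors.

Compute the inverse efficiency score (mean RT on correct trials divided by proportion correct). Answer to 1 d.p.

393.2 ms

Correct trials (n=13): 451, 320, 369, 381, 456, 398, 360, 367, 378, 342, 315, 280, 329
Mean correct RT = 4746/13 = 365.0769 ms
Proportion correct = 13/14
IES = 365.0769 / (13/14) = 393.160 ms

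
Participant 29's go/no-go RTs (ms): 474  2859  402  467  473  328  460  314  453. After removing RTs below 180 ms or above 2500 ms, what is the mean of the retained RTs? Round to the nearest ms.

421 ms

Excluded: 2859
Retained (n=8): Σ = 3371
Mean = 3371/8 = 421.3750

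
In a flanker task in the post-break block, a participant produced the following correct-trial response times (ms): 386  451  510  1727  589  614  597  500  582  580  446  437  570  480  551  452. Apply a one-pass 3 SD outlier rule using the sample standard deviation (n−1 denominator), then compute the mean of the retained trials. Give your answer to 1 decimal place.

516.3 ms

n = 16, ΣRT = 9472, M = 592.000
Σ(x−M)² = 1446142.00; s = √(1446142.00/15) = 310.499
Cutoffs: 592.000 ± 3·310.499 → [-339.5, 1523.5]
Outside: 1727 → excluded.
Retained (n=15): Σ = 7745, mean = 7745/15 = 516.333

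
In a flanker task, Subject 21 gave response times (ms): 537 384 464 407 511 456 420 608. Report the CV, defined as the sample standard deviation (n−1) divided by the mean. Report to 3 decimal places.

0.158

n = 8, Σ = 3787, M = 473.3750
Σ(x−M)² = 39219.875; s = √(39219.875/7) = 74.8521
CV = 74.8521 / 473.3750 = 0.15812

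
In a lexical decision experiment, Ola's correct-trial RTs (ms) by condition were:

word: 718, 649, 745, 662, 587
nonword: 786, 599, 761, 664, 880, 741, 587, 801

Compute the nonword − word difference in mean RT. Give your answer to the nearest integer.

55 ms

M(word) = 3361/5 = 672.200
M(nonword) = 5819/8 = 727.375
Difference = 727.375 − 672.200 = 55.175 ms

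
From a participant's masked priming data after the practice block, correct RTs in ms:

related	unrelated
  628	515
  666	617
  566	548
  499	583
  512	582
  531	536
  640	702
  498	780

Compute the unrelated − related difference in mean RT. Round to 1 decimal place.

M(related) = 4540/8 = 567.500
M(unrelated) = 4863/8 = 607.875
Difference = 607.875 − 567.500 = 40.375 ms

40.4 ms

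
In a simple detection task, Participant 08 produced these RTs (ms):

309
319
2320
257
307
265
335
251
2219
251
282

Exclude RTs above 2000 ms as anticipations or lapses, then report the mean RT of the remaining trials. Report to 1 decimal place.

286.2 ms

Excluded: 2219, 2320
Retained (n=9): Σ = 2576
Mean = 2576/9 = 286.2222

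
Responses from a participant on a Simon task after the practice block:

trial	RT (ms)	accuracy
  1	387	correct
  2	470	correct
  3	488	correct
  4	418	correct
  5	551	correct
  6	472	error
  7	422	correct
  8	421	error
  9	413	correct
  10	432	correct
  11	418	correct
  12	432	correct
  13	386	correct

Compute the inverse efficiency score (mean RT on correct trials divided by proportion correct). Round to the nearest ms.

518 ms

Correct trials (n=11): 387, 470, 488, 418, 551, 422, 413, 432, 418, 432, 386
Mean correct RT = 4817/11 = 437.9091 ms
Proportion correct = 11/13
IES = 437.9091 / (11/13) = 517.529 ms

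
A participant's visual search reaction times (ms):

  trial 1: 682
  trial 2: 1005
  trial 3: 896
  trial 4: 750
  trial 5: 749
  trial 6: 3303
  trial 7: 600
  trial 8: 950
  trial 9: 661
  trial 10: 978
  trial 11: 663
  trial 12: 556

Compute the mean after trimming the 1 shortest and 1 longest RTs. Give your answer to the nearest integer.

Sorted: 556, 600, 661, 663, 682, 749, 750, 896, 950, 978, 1005, 3303
Drop lowest 1 (556) and highest 1 (3303)
Remaining (n=10): Σ = 7934, mean = 7934/10 = 793.400

793 ms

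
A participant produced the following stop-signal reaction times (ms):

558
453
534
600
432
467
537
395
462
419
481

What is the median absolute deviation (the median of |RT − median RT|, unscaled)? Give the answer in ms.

48 ms

Sorted: 395, 419, 432, 453, 462, 467, 481, 534, 537, 558, 600 → median = 467
|x − 467|: 91, 14, 67, 133, 35, 0, 70, 72, 5, 48, 14
Sorted deviations: 0, 5, 14, 14, 35, 48, 67, 70, 72, 91, 133 → MAD = 48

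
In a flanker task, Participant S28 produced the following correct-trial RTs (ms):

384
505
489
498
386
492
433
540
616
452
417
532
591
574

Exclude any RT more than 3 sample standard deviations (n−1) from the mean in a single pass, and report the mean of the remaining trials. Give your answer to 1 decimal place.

n = 14, ΣRT = 6909, M = 493.500
Σ(x−M)² = 69593.50; s = √(69593.50/13) = 73.167
Cutoffs: 493.500 ± 3·73.167 → [274.0, 713.0]
No RTs fall outside the cutoffs; all 14 retained. Mean = 6909/14 = 493.500

493.5 ms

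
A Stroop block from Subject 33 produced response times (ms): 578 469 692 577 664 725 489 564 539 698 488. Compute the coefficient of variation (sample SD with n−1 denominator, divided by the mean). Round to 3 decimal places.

n = 11, Σ = 6483, M = 589.3636
Σ(x−M)² = 84600.545; s = √(84600.545/10) = 91.9786
CV = 91.9786 / 589.3636 = 0.15606

0.156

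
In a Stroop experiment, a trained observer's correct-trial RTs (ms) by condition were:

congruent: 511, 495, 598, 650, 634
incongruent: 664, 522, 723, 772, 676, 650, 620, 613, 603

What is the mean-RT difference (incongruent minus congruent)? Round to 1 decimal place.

71.6 ms

M(congruent) = 2888/5 = 577.600
M(incongruent) = 5843/9 = 649.222
Difference = 649.222 − 577.600 = 71.622 ms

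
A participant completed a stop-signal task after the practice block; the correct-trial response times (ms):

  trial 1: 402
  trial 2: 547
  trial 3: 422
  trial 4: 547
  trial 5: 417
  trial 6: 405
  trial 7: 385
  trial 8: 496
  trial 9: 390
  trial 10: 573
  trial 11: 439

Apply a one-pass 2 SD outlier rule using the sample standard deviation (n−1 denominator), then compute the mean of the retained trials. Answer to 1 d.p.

n = 11, ΣRT = 5023, M = 456.636
Σ(x−M)² = 49726.55; s = √(49726.55/10) = 70.517
Cutoffs: 456.636 ± 2·70.517 → [315.6, 597.7]
No RTs fall outside the cutoffs; all 11 retained. Mean = 5023/11 = 456.636

456.6 ms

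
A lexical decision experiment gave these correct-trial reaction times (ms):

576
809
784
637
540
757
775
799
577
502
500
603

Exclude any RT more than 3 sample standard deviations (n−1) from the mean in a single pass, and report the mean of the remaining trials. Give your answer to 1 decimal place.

654.9 ms

n = 12, ΣRT = 7859, M = 654.917
Σ(x−M)² = 161908.92; s = √(161908.92/11) = 121.322
Cutoffs: 654.917 ± 3·121.322 → [291.0, 1018.9]
No RTs fall outside the cutoffs; all 12 retained. Mean = 7859/12 = 654.917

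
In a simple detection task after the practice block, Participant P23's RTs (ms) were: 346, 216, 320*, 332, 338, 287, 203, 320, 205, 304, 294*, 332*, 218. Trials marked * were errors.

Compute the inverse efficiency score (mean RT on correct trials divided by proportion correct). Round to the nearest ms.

Correct trials (n=10): 346, 216, 332, 338, 287, 203, 320, 205, 304, 218
Mean correct RT = 2769/10 = 276.9000 ms
Proportion correct = 10/13
IES = 276.9000 / (10/13) = 359.970 ms

360 ms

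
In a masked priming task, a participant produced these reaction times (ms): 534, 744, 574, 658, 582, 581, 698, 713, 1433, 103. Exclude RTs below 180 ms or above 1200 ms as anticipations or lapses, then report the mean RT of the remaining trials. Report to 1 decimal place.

Excluded: 103, 1433
Retained (n=8): Σ = 5084
Mean = 5084/8 = 635.5000

635.5 ms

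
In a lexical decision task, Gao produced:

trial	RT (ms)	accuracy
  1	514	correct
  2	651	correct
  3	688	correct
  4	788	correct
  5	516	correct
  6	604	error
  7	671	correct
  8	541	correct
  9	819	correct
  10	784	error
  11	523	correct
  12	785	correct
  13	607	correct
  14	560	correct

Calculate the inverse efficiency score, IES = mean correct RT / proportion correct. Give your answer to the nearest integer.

Correct trials (n=12): 514, 651, 688, 788, 516, 671, 541, 819, 523, 785, 607, 560
Mean correct RT = 7663/12 = 638.5833 ms
Proportion correct = 12/14
IES = 638.5833 / (12/14) = 745.014 ms

745 ms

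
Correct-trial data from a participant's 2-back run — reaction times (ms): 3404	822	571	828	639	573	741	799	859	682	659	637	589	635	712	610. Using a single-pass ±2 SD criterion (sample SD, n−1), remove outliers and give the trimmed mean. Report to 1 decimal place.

n = 16, ΣRT = 13760, M = 860.000
Σ(x−M)² = 7037302.00; s = √(7037302.00/15) = 684.948
Cutoffs: 860.000 ± 2·684.948 → [-509.9, 2229.9]
Outside: 3404 → excluded.
Retained (n=15): Σ = 10356, mean = 10356/15 = 690.400

690.4 ms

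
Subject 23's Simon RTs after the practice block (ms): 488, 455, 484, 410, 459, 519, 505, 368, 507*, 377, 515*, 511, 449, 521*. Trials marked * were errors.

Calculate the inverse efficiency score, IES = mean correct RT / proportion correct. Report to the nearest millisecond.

581 ms

Correct trials (n=11): 488, 455, 484, 410, 459, 519, 505, 368, 377, 511, 449
Mean correct RT = 5025/11 = 456.8182 ms
Proportion correct = 11/14
IES = 456.8182 / (11/14) = 581.405 ms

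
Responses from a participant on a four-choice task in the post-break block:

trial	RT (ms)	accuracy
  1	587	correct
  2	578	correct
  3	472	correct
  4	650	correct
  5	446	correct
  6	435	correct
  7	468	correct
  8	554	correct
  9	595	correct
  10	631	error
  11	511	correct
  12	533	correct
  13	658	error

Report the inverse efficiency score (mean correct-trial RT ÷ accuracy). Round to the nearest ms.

626 ms

Correct trials (n=11): 587, 578, 472, 650, 446, 435, 468, 554, 595, 511, 533
Mean correct RT = 5829/11 = 529.9091 ms
Proportion correct = 11/13
IES = 529.9091 / (11/13) = 626.256 ms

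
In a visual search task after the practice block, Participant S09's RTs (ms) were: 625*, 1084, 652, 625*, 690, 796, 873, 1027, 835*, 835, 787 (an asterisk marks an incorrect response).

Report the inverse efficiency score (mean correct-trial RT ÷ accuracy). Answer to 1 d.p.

Correct trials (n=8): 1084, 652, 690, 796, 873, 1027, 835, 787
Mean correct RT = 6744/8 = 843.0000 ms
Proportion correct = 8/11
IES = 843.0000 / (8/11) = 1159.125 ms

1159.1 ms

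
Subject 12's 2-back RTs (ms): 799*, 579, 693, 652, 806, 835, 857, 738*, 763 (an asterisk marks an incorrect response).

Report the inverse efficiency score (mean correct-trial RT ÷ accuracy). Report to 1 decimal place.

Correct trials (n=7): 579, 693, 652, 806, 835, 857, 763
Mean correct RT = 5185/7 = 740.7143 ms
Proportion correct = 7/9
IES = 740.7143 / (7/9) = 952.347 ms

952.3 ms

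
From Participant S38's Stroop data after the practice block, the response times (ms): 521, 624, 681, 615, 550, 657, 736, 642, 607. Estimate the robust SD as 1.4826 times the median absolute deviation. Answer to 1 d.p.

Sorted: 521, 550, 607, 615, 624, 642, 657, 681, 736 → median = 624
|x − 624| sorted: 0, 9, 17, 18, 33, 57, 74, 103, 112 → MAD = 33
Robust SD ≈ 1.4826 × 33 = 48.926

48.9 ms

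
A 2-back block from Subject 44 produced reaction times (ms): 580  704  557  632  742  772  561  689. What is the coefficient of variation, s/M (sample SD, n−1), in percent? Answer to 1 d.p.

n = 8, Σ = 5237, M = 654.6250
Σ(x−M)² = 49407.875; s = √(49407.875/7) = 84.0135
CV = 84.0135 / 654.6250 = 0.12834 = 12.834%

12.8%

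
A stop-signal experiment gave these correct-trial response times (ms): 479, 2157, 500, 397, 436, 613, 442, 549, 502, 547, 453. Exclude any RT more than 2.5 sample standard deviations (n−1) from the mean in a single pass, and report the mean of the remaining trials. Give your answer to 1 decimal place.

n = 11, ΣRT = 7075, M = 643.182
Σ(x−M)² = 2558239.64; s = √(2558239.64/10) = 505.790
Cutoffs: 643.182 ± 2.5·505.790 → [-621.3, 1907.7]
Outside: 2157 → excluded.
Retained (n=10): Σ = 4918, mean = 4918/10 = 491.800

491.8 ms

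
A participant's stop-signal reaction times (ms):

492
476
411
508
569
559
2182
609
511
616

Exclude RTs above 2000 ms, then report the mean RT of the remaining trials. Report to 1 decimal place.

Excluded: 2182
Retained (n=9): Σ = 4751
Mean = 4751/9 = 527.8889

527.9 ms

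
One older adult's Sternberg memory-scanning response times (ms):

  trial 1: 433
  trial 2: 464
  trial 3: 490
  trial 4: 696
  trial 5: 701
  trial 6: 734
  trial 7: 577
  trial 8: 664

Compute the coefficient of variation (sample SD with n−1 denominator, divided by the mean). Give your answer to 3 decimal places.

0.201

n = 8, Σ = 4759, M = 594.8750
Σ(x−M)² = 100272.875; s = √(100272.875/7) = 119.6858
CV = 119.6858 / 594.8750 = 0.20119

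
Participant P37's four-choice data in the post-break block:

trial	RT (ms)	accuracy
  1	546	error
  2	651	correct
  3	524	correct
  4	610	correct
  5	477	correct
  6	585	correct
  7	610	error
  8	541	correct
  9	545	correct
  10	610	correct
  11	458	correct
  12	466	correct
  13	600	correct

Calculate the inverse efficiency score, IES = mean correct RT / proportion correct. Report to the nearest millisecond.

652 ms

Correct trials (n=11): 651, 524, 610, 477, 585, 541, 545, 610, 458, 466, 600
Mean correct RT = 6067/11 = 551.5455 ms
Proportion correct = 11/13
IES = 551.5455 / (11/13) = 651.826 ms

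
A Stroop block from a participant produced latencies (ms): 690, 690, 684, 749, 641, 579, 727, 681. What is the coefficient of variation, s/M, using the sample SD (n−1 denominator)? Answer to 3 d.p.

0.076

n = 8, Σ = 5441, M = 680.1250
Σ(x−M)² = 18908.875; s = √(18908.875/7) = 51.9737
CV = 51.9737 / 680.1250 = 0.07642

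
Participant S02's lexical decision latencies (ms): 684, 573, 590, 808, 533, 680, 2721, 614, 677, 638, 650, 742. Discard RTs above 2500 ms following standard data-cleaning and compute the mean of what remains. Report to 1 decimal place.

653.5 ms

Excluded: 2721
Retained (n=11): Σ = 7189
Mean = 7189/11 = 653.5455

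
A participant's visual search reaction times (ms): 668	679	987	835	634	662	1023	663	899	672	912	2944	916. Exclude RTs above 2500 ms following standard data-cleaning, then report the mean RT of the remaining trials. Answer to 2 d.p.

Excluded: 2944
Retained (n=12): Σ = 9550
Mean = 9550/12 = 795.8333

795.83 ms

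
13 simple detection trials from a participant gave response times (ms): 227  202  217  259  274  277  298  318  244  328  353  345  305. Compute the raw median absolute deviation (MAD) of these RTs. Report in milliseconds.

Sorted: 202, 217, 227, 244, 259, 274, 277, 298, 305, 318, 328, 345, 353 → median = 277
|x − 277|: 50, 75, 60, 18, 3, 0, 21, 41, 33, 51, 76, 68, 28
Sorted deviations: 0, 3, 18, 21, 28, 33, 41, 50, 51, 60, 68, 75, 76 → MAD = 41

41 ms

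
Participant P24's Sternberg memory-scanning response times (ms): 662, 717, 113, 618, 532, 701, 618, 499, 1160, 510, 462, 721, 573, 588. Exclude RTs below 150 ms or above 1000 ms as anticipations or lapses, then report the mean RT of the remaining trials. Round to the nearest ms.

Excluded: 113, 1160
Retained (n=12): Σ = 7201
Mean = 7201/12 = 600.0833

600 ms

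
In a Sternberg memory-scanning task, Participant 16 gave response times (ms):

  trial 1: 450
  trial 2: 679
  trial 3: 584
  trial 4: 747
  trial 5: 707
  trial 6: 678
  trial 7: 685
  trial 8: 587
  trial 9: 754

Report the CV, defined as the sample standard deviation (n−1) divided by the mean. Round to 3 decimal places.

n = 9, Σ = 5871, M = 652.3333
Σ(x−M)² = 74600.000; s = √(74600.000/8) = 96.5660
CV = 96.5660 / 652.3333 = 0.14803

0.148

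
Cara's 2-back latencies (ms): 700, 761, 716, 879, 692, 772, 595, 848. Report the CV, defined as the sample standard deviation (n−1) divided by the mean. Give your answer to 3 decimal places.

0.122

n = 8, Σ = 5963, M = 745.3750
Σ(x−M)² = 57723.875; s = √(57723.875/7) = 90.8090
CV = 90.8090 / 745.3750 = 0.12183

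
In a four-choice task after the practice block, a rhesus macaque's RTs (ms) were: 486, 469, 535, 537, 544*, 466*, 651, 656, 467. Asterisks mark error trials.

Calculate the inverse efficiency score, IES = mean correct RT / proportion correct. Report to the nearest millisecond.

Correct trials (n=7): 486, 469, 535, 537, 651, 656, 467
Mean correct RT = 3801/7 = 543.0000 ms
Proportion correct = 7/9
IES = 543.0000 / (7/9) = 698.143 ms

698 ms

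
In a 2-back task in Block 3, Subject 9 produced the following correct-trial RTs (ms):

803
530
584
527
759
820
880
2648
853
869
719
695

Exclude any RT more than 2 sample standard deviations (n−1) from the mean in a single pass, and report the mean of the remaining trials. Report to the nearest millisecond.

n = 12, ΣRT = 10687, M = 890.583
Σ(x−M)² = 3544370.92; s = √(3544370.92/11) = 567.640
Cutoffs: 890.583 ± 2·567.640 → [-244.7, 2025.9]
Outside: 2648 → excluded.
Retained (n=11): Σ = 8039, mean = 8039/11 = 730.818

731 ms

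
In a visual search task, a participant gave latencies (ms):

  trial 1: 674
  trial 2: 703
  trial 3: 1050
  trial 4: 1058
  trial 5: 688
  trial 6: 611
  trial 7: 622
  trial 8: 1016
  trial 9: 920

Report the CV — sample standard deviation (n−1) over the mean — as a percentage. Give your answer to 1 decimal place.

23.5%

n = 9, Σ = 7342, M = 815.7778
Σ(x−M)² = 293113.556; s = √(293113.556/8) = 191.4137
CV = 191.4137 / 815.7778 = 0.23464 = 23.464%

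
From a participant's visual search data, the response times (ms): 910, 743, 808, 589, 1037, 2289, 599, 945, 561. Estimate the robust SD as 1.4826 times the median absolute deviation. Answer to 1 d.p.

309.9 ms

Sorted: 561, 589, 599, 743, 808, 910, 945, 1037, 2289 → median = 808
|x − 808| sorted: 0, 65, 102, 137, 209, 219, 229, 247, 1481 → MAD = 209
Robust SD ≈ 1.4826 × 209 = 309.863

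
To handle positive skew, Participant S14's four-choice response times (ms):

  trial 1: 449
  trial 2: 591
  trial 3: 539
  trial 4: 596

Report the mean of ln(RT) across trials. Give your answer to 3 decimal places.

ln(RT): 6.1070, 6.3818, 6.2897, 6.3902
Σ ln(RT) = 25.1688
Mean = 25.1688/4 = 6.29220

6.292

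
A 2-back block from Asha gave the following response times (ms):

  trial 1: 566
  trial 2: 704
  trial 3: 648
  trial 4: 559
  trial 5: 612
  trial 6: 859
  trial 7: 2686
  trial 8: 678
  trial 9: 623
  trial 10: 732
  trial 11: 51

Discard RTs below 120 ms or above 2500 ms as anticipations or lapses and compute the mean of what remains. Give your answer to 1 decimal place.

Excluded: 51, 2686
Retained (n=9): Σ = 5981
Mean = 5981/9 = 664.5556

664.6 ms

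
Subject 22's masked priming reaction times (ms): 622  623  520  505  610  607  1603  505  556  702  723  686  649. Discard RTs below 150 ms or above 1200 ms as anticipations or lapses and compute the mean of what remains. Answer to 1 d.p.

609.0 ms

Excluded: 1603
Retained (n=12): Σ = 7308
Mean = 7308/12 = 609.0000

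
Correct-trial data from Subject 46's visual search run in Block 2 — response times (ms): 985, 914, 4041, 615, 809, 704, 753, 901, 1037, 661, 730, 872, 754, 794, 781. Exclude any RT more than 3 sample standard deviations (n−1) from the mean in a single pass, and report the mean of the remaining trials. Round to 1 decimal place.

807.9 ms

n = 15, ΣRT = 15351, M = 1023.400
Σ(x−M)² = 9946707.60; s = √(9946707.60/14) = 842.899
Cutoffs: 1023.400 ± 3·842.899 → [-1505.3, 3552.1]
Outside: 4041 → excluded.
Retained (n=14): Σ = 11310, mean = 11310/14 = 807.857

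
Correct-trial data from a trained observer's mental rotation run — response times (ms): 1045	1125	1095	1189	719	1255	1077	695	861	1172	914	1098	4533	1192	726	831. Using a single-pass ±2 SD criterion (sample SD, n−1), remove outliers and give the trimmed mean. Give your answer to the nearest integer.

1000 ms

n = 16, ΣRT = 19527, M = 1220.438
Σ(x−M)² = 12216347.94; s = √(12216347.94/15) = 902.454
Cutoffs: 1220.438 ± 2·902.454 → [-584.5, 3025.3]
Outside: 4533 → excluded.
Retained (n=15): Σ = 14994, mean = 14994/15 = 999.600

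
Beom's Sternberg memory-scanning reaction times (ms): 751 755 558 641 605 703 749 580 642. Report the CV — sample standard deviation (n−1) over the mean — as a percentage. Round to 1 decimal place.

n = 9, Σ = 5984, M = 664.8889
Σ(x−M)² = 47374.889; s = √(47374.889/8) = 76.9536
CV = 76.9536 / 664.8889 = 0.11574 = 11.574%

11.6%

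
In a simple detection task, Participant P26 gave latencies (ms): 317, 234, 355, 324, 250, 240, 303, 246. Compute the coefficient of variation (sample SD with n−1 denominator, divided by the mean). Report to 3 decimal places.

0.164

n = 8, Σ = 2269, M = 283.6250
Σ(x−M)² = 15125.875; s = √(15125.875/7) = 46.4848
CV = 46.4848 / 283.6250 = 0.16390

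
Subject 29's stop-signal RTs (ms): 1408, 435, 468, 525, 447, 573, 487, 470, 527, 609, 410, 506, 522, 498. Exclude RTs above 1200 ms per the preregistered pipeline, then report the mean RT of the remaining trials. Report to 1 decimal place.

498.2 ms

Excluded: 1408
Retained (n=13): Σ = 6477
Mean = 6477/13 = 498.2308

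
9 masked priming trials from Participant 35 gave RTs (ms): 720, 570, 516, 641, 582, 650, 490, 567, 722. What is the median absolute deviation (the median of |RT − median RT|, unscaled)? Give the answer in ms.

Sorted: 490, 516, 567, 570, 582, 641, 650, 720, 722 → median = 582
|x − 582|: 138, 12, 66, 59, 0, 68, 92, 15, 140
Sorted deviations: 0, 12, 15, 59, 66, 68, 92, 138, 140 → MAD = 66

66 ms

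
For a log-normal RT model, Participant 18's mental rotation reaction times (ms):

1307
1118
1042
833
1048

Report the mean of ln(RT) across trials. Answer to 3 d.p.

6.965

ln(RT): 7.1755, 7.0193, 6.9489, 6.7250, 6.9546
Σ ln(RT) = 34.8234
Mean = 34.8234/5 = 6.96467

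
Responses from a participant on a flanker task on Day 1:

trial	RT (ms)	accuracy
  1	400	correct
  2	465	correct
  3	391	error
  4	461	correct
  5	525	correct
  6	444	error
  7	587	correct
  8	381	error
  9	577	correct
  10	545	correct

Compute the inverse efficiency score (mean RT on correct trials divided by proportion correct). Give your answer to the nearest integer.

727 ms

Correct trials (n=7): 400, 465, 461, 525, 587, 577, 545
Mean correct RT = 3560/7 = 508.5714 ms
Proportion correct = 7/10
IES = 508.5714 / (7/10) = 726.531 ms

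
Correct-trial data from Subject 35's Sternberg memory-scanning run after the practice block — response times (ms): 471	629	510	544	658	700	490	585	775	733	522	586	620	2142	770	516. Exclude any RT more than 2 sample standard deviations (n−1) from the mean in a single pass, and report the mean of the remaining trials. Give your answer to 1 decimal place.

607.3 ms

n = 16, ΣRT = 11251, M = 703.188
Σ(x−M)² = 2352758.44; s = √(2352758.44/15) = 396.044
Cutoffs: 703.188 ± 2·396.044 → [-88.9, 1495.3]
Outside: 2142 → excluded.
Retained (n=15): Σ = 9109, mean = 9109/15 = 607.267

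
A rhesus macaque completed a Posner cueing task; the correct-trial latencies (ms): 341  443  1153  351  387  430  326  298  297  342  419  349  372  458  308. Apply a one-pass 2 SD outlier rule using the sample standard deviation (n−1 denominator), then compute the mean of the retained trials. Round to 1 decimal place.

n = 15, ΣRT = 6274, M = 418.267
Σ(x−M)² = 616230.93; s = √(616230.93/14) = 209.801
Cutoffs: 418.267 ± 2·209.801 → [-1.3, 837.9]
Outside: 1153 → excluded.
Retained (n=14): Σ = 5121, mean = 5121/14 = 365.786

365.8 ms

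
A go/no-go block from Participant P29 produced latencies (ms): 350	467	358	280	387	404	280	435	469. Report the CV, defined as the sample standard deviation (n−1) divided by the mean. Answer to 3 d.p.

n = 9, Σ = 3430, M = 381.1111
Σ(x−M)² = 40512.889; s = √(40512.889/8) = 71.1626
CV = 71.1626 / 381.1111 = 0.18672

0.187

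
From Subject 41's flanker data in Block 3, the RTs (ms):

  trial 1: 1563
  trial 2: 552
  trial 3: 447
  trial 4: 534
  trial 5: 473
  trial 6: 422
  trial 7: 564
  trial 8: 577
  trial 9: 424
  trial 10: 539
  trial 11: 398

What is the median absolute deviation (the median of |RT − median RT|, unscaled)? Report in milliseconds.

61 ms

Sorted: 398, 422, 424, 447, 473, 534, 539, 552, 564, 577, 1563 → median = 534
|x − 534|: 1029, 18, 87, 0, 61, 112, 30, 43, 110, 5, 136
Sorted deviations: 0, 5, 18, 30, 43, 61, 87, 110, 112, 136, 1029 → MAD = 61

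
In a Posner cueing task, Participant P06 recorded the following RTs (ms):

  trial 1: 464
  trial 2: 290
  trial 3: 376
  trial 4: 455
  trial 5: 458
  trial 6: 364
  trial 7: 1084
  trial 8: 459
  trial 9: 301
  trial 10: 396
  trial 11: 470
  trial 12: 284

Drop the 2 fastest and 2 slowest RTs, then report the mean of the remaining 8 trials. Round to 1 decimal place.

Sorted: 284, 290, 301, 364, 376, 396, 455, 458, 459, 464, 470, 1084
Drop lowest 2 (284, 290) and highest 2 (470, 1084)
Remaining (n=8): Σ = 3273, mean = 3273/8 = 409.125

409.1 ms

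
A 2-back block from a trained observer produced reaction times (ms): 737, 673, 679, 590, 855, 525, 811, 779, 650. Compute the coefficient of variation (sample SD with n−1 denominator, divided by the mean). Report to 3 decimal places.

0.152

n = 9, Σ = 6299, M = 699.8889
Σ(x−M)² = 90350.889; s = √(90350.889/8) = 106.2726
CV = 106.2726 / 699.8889 = 0.15184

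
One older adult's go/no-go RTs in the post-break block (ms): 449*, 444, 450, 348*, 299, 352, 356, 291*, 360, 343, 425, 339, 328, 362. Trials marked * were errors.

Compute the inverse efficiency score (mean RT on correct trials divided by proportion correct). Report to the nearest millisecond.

Correct trials (n=11): 444, 450, 299, 352, 356, 360, 343, 425, 339, 328, 362
Mean correct RT = 4058/11 = 368.9091 ms
Proportion correct = 11/14
IES = 368.9091 / (11/14) = 469.521 ms

470 ms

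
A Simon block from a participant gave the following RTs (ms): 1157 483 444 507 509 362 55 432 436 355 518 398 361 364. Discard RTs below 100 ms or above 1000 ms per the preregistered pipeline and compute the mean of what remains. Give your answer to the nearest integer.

Excluded: 55, 1157
Retained (n=12): Σ = 5169
Mean = 5169/12 = 430.7500

431 ms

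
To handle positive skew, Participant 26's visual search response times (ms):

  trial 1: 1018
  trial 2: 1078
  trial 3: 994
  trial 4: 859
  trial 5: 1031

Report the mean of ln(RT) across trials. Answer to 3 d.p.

6.901

ln(RT): 6.9256, 6.9829, 6.9017, 6.7558, 6.9383
Σ ln(RT) = 34.5042
Mean = 34.5042/5 = 6.90085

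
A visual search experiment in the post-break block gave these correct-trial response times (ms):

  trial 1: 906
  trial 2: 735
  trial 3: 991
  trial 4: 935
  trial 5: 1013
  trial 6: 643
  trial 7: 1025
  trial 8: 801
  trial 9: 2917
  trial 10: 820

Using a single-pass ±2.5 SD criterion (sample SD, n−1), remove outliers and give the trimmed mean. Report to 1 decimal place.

n = 10, ΣRT = 10786, M = 1078.600
Σ(x−M)² = 3896720.40; s = √(3896720.40/9) = 658.004
Cutoffs: 1078.600 ± 2.5·658.004 → [-566.4, 2723.6]
Outside: 2917 → excluded.
Retained (n=9): Σ = 7869, mean = 7869/9 = 874.333

874.3 ms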